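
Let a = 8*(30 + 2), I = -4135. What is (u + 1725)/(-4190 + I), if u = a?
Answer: -1981/8325 ≈ -0.23796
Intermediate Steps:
a = 256 (a = 8*32 = 256)
u = 256
(u + 1725)/(-4190 + I) = (256 + 1725)/(-4190 - 4135) = 1981/(-8325) = 1981*(-1/8325) = -1981/8325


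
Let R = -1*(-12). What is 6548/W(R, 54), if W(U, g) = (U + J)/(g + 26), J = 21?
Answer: 523840/33 ≈ 15874.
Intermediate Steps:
R = 12
W(U, g) = (21 + U)/(26 + g) (W(U, g) = (U + 21)/(g + 26) = (21 + U)/(26 + g))
6548/W(R, 54) = 6548/(((21 + 12)/(26 + 54))) = 6548/((33/80)) = 6548/(((1/80)*33)) = 6548/(33/80) = 6548*(80/33) = 523840/33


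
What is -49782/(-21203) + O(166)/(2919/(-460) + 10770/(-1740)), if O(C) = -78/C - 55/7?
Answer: 126632834558/42040529947 ≈ 3.0122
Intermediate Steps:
O(C) = -55/7 - 78/C (O(C) = -78/C - 55*⅐ = -78/C - 55/7 = -55/7 - 78/C)
-49782/(-21203) + O(166)/(2919/(-460) + 10770/(-1740)) = -49782/(-21203) + (-55/7 - 78/166)/(2919/(-460) + 10770/(-1740)) = -49782*(-1/21203) + (-55/7 - 78*1/166)/(2919*(-1/460) + 10770*(-1/1740)) = 49782/21203 + (-55/7 - 39/83)/(-2919/460 - 359/58) = 49782/21203 - 4838/(581*(-167221/13340)) = 49782/21203 - 4838/581*(-13340/167221) = 49782/21203 + 64538920/97155401 = 126632834558/42040529947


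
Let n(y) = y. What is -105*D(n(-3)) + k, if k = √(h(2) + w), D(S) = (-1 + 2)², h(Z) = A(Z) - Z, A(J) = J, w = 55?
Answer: -105 + √55 ≈ -97.584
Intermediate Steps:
h(Z) = 0 (h(Z) = Z - Z = 0)
D(S) = 1 (D(S) = 1² = 1)
k = √55 (k = √(0 + 55) = √55 ≈ 7.4162)
-105*D(n(-3)) + k = -105*1 + √55 = -105 + √55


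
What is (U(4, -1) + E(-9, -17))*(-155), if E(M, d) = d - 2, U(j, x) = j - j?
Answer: 2945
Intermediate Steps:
U(j, x) = 0
E(M, d) = -2 + d
(U(4, -1) + E(-9, -17))*(-155) = (0 + (-2 - 17))*(-155) = (0 - 19)*(-155) = -19*(-155) = 2945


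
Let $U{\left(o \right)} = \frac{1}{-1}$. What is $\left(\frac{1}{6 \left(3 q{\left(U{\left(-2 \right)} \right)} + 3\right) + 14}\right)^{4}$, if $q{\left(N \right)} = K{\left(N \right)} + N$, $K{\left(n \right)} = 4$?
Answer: $\frac{1}{54700816} \approx 1.8281 \cdot 10^{-8}$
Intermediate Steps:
$U{\left(o \right)} = -1$
$q{\left(N \right)} = 4 + N$
$\left(\frac{1}{6 \left(3 q{\left(U{\left(-2 \right)} \right)} + 3\right) + 14}\right)^{4} = \left(\frac{1}{6 \left(3 \left(4 - 1\right) + 3\right) + 14}\right)^{4} = \left(\frac{1}{6 \left(3 \cdot 3 + 3\right) + 14}\right)^{4} = \left(\frac{1}{6 \left(9 + 3\right) + 14}\right)^{4} = \left(\frac{1}{6 \cdot 12 + 14}\right)^{4} = \left(\frac{1}{72 + 14}\right)^{4} = \left(\frac{1}{86}\right)^{4} = \frac{1}{54700816}$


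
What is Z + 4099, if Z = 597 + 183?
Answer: 4879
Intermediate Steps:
Z = 780
Z + 4099 = 780 + 4099 = 4879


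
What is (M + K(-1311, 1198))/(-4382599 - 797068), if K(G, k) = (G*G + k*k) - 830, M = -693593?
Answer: -2459502/5179667 ≈ -0.47484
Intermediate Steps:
K(G, k) = -830 + G² + k² (K(G, k) = (G² + k²) - 830 = -830 + G² + k²)
(M + K(-1311, 1198))/(-4382599 - 797068) = (-693593 + (-830 + (-1311)² + 1198²))/(-4382599 - 797068) = (-693593 + (-830 + 1718721 + 1435204))/(-5179667) = (-693593 + 3153095)*(-1/5179667) = 2459502*(-1/5179667) = -2459502/5179667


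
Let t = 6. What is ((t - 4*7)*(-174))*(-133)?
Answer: -509124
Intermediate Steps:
((t - 4*7)*(-174))*(-133) = ((6 - 4*7)*(-174))*(-133) = ((6 - 28)*(-174))*(-133) = -22*(-174)*(-133) = 3828*(-133) = -509124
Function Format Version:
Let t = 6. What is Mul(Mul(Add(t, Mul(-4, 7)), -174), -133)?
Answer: -509124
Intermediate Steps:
Mul(Mul(Add(t, Mul(-4, 7)), -174), -133) = Mul(Mul(Add(6, Mul(-4, 7)), -174), -133) = Mul(Mul(Add(6, -28), -174), -133) = Mul(Mul(-22, -174), -133) = Mul(3828, -133) = -509124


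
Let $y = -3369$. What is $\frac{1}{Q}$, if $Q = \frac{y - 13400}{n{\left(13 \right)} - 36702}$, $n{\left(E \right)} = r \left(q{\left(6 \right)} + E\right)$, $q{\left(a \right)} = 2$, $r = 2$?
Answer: $\frac{36672}{16769} \approx 2.1869$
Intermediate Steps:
$n{\left(E \right)} = 4 + 2 E$ ($n{\left(E \right)} = 2 \left(2 + E\right) = 4 + 2 E$)
$Q = \frac{16769}{36672}$ ($Q = \frac{-3369 - 13400}{\left(4 + 2 \cdot 13\right) - 36702} = - \frac{16769}{\left(4 + 26\right) - 36702} = - \frac{16769}{30 - 36702} = - \frac{16769}{-36672} = \left(-16769\right) \left(- \frac{1}{36672}\right) = \frac{16769}{36672} \approx 0.45727$)
$\frac{1}{Q} = \frac{1}{\frac{16769}{36672}} = \frac{36672}{16769}$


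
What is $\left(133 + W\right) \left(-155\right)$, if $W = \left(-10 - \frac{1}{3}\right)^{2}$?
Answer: $- \frac{334490}{9} \approx -37166.0$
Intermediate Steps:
$W = \frac{961}{9}$ ($W = \left(-10 - \frac{1}{3}\right)^{2} = \left(- \frac{31}{3}\right)^{2} = \frac{961}{9} \approx 106.78$)
$\left(133 + W\right) \left(-155\right) = \left(133 + \frac{961}{9}\right) \left(-155\right) = \frac{2158}{9} \left(-155\right) = - \frac{334490}{9}$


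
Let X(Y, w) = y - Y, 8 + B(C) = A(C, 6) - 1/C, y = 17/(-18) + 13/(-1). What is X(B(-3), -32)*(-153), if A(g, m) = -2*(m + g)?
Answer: 85/2 ≈ 42.500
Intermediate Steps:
A(g, m) = -2*g - 2*m (A(g, m) = -2*(g + m) = -2*g - 2*m)
y = -251/18 (y = 17*(-1/18) + 13*(-1) = -17/18 - 13 = -251/18 ≈ -13.944)
B(C) = -20 - 1/C - 2*C (B(C) = -8 + ((-2*C - 2*6) - 1/C) = -8 + ((-2*C - 12) - 1/C) = -8 + ((-12 - 2*C) - 1/C) = -8 + (-12 - 1/C - 2*C) = -20 - 1/C - 2*C)
X(Y, w) = -251/18 - Y
X(B(-3), -32)*(-153) = (-251/18 - (-20 - 1/(-3) - 2*(-3)))*(-153) = (-251/18 - (-20 - 1*(-1/3) + 6))*(-153) = (-251/18 - (-20 + 1/3 + 6))*(-153) = (-251/18 - 1*(-41/3))*(-153) = (-251/18 + 41/3)*(-153) = -5/18*(-153) = 85/2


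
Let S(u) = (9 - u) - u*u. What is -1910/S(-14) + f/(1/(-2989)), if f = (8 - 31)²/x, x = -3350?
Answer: 279942813/579550 ≈ 483.03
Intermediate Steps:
S(u) = 9 - u - u² (S(u) = (9 - u) - u² = 9 - u - u²)
f = -529/3350 (f = (8 - 31)²/(-3350) = (-23)²*(-1/3350) = 529*(-1/3350) = -529/3350 ≈ -0.15791)
-1910/S(-14) + f/(1/(-2989)) = -1910/(9 - 1*(-14) - 1*(-14)²) - 529/(3350*(1/(-2989))) = -1910/(9 + 14 - 1*196) - 529/(3350*(-1/2989)) = -1910/(9 + 14 - 196) - 529/3350*(-2989) = -1910/(-173) + 1581181/3350 = -1910*(-1/173) + 1581181/3350 = 1910/173 + 1581181/3350 = 279942813/579550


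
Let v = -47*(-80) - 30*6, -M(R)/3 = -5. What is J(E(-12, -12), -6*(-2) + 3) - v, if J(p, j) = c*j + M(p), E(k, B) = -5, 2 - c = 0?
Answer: -3535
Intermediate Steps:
c = 2 (c = 2 - 1*0 = 2 + 0 = 2)
M(R) = 15 (M(R) = -3*(-5) = 15)
v = 3580 (v = 3760 - 180 = 3580)
J(p, j) = 15 + 2*j (J(p, j) = 2*j + 15 = 15 + 2*j)
J(E(-12, -12), -6*(-2) + 3) - v = (15 + 2*(-6*(-2) + 3)) - 1*3580 = (15 + 2*(12 + 3)) - 3580 = (15 + 2*15) - 3580 = (15 + 30) - 3580 = 45 - 3580 = -3535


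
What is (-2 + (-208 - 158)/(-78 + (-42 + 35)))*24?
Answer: 4704/85 ≈ 55.341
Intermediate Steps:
(-2 + (-208 - 158)/(-78 + (-42 + 35)))*24 = (-2 - 366/(-78 - 7))*24 = (-2 - 366/(-85))*24 = (-2 - 366*(-1/85))*24 = (-2 + 366/85)*24 = (196/85)*24 = 4704/85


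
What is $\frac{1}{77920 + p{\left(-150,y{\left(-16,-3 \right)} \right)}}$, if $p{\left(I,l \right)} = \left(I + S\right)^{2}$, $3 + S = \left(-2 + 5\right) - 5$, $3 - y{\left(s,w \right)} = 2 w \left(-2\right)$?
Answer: $\frac{1}{101945} \approx 9.8092 \cdot 10^{-6}$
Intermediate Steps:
$y{\left(s,w \right)} = 3 + 4 w$ ($y{\left(s,w \right)} = 3 - 2 w \left(-2\right) = 3 - - 4 w = 3 + 4 w$)
$S = -5$ ($S = -3 + \left(\left(-2 + 5\right) - 5\right) = -3 + \left(3 - 5\right) = -3 - 2 = -5$)
$p{\left(I,l \right)} = \left(-5 + I\right)^{2}$ ($p{\left(I,l \right)} = \left(I - 5\right)^{2} = \left(-5 + I\right)^{2}$)
$\frac{1}{77920 + p{\left(-150,y{\left(-16,-3 \right)} \right)}} = \frac{1}{77920 + \left(-5 - 150\right)^{2}} = \frac{1}{77920 + \left(-155\right)^{2}} = \frac{1}{77920 + 24025} = \frac{1}{101945}$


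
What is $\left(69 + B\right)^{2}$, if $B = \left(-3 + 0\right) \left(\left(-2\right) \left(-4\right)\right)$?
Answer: $2025$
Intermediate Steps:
$B = -24$ ($B = \left(-3\right) 8 = -24$)
$\left(69 + B\right)^{2} = \left(69 - 24\right)^{2} = 45^{2} = 2025$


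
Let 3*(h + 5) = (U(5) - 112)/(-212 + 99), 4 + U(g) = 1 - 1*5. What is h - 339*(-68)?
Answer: 2604351/113 ≈ 23047.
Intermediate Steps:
U(g) = -8 (U(g) = -4 + (1 - 1*5) = -4 + (1 - 5) = -4 - 4 = -8)
h = -525/113 (h = -5 + ((-8 - 112)/(-212 + 99))/3 = -5 + (-120/(-113))/3 = -5 + (-120*(-1/113))/3 = -5 + (⅓)*(120/113) = -5 + 40/113 = -525/113 ≈ -4.6460)
h - 339*(-68) = -525/113 - 339*(-68) = -525/113 + 23052 = 2604351/113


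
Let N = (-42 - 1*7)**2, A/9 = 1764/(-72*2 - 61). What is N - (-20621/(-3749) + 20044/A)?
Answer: 39495688427/14879781 ≈ 2654.3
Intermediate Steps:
A = -15876/205 (A = 9*(1764/(-72*2 - 61)) = 9*(1764/(-144 - 61)) = 9*(1764/(-205)) = 9*(1764*(-1/205)) = 9*(-1764/205) = -15876/205 ≈ -77.444)
N = 2401 (N = (-42 - 7)**2 = (-49)**2 = 2401)
N - (-20621/(-3749) + 20044/A) = 2401 - (-20621/(-3749) + 20044/(-15876/205)) = 2401 - (-20621*(-1/3749) + 20044*(-205/15876)) = 2401 - (20621/3749 - 1027255/3969) = 2401 - 1*(-3769334246/14879781) = 2401 + 3769334246/14879781 = 39495688427/14879781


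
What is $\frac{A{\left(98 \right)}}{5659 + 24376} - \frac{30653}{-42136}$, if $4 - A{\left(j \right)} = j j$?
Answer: $\frac{103231451}{253110952} \approx 0.40785$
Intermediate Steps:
$A{\left(j \right)} = 4 - j^{2}$ ($A{\left(j \right)} = 4 - j j = 4 - j^{2}$)
$\frac{A{\left(98 \right)}}{5659 + 24376} - \frac{30653}{-42136} = \frac{4 - 98^{2}}{5659 + 24376} - \frac{30653}{-42136} = \frac{4 - 9604}{30035} - - \frac{30653}{42136} = \left(4 - 9604\right) \frac{1}{30035} + \frac{30653}{42136} = \left(-9600\right) \frac{1}{30035} + \frac{30653}{42136} = - \frac{1920}{6007} + \frac{30653}{42136} = \frac{103231451}{253110952}$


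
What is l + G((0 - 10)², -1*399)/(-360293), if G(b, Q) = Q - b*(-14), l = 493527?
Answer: 177814322410/360293 ≈ 4.9353e+5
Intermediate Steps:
G(b, Q) = Q + 14*b (G(b, Q) = Q - (-14)*b = Q + 14*b)
l + G((0 - 10)², -1*399)/(-360293) = 493527 + (-1*399 + 14*(0 - 10)²)/(-360293) = 493527 + (-399 + 14*(-10)²)*(-1/360293) = 493527 + (-399 + 14*100)*(-1/360293) = 493527 + (-399 + 1400)*(-1/360293) = 493527 + 1001*(-1/360293) = 493527 - 1001/360293 = 177814322410/360293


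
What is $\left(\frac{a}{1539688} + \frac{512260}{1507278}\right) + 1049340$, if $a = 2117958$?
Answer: $\frac{608811758954689741}{580184462316} \approx 1.0493 \cdot 10^{6}$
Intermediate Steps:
$\left(\frac{a}{1539688} + \frac{512260}{1507278}\right) + 1049340 = \left(\frac{2117958}{1539688} + \frac{512260}{1507278}\right) + 1049340 = \left(2117958 \cdot \frac{1}{1539688} + 512260 \cdot \frac{1}{1507278}\right) + 1049340 = \left(\frac{1058979}{769844} + \frac{256130}{753639}\right) + 1049340 = \frac{995268018301}{580184462316} + 1049340 = \frac{608811758954689741}{580184462316}$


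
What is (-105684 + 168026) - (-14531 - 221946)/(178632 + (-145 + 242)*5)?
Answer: 11166748491/179117 ≈ 62343.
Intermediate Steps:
(-105684 + 168026) - (-14531 - 221946)/(178632 + (-145 + 242)*5) = 62342 - (-236477)/(178632 + 97*5) = 62342 - (-236477)/(178632 + 485) = 62342 - (-236477)/179117 = 62342 - 1*(-236477/179117) = 62342 + 236477/179117 = 11166748491/179117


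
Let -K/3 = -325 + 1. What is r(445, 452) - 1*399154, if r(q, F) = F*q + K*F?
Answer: 241330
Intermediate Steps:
K = 972 (K = -3*(-325 + 1) = -3*(-324) = 972)
r(q, F) = 972*F + F*q (r(q, F) = F*q + 972*F = 972*F + F*q)
r(445, 452) - 1*399154 = 452*(972 + 445) - 1*399154 = 452*1417 - 399154 = 640484 - 399154 = 241330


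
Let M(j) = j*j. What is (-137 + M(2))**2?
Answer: 17689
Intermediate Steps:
M(j) = j**2
(-137 + M(2))**2 = (-137 + 2**2)**2 = (-137 + 4)**2 = (-133)**2 = 17689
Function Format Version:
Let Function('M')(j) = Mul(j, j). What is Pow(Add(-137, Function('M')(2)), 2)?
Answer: 17689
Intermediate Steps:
Function('M')(j) = Pow(j, 2)
Pow(Add(-137, Function('M')(2)), 2) = Pow(Add(-137, Pow(2, 2)), 2) = Pow(Add(-137, 4), 2) = Pow(-133, 2) = 17689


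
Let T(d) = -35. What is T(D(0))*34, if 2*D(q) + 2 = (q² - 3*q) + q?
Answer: -1190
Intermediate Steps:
D(q) = -1 + q²/2 - q (D(q) = -1 + ((q² - 3*q) + q)/2 = -1 + (q² - 2*q)/2 = -1 + (q²/2 - q) = -1 + q²/2 - q)
T(D(0))*34 = -35*34 = -1190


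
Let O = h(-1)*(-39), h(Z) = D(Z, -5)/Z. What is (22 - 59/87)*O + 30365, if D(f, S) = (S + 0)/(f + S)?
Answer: 5404085/174 ≈ 31058.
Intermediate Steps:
D(f, S) = S/(S + f)
h(Z) = -5/(Z*(-5 + Z)) (h(Z) = (-5/(-5 + Z))/Z = -5/(Z*(-5 + Z)))
O = 65/2 (O = -5/(-1*(-5 - 1))*(-39) = -5*(-1)/(-6)*(-39) = -5*(-1)*(-1/6)*(-39) = -5/6*(-39) = 65/2 ≈ 32.500)
(22 - 59/87)*O + 30365 = (22 - 59/87)*(65/2) + 30365 = (1855/87)*(65/2) + 30365 = 120575/174 + 30365 = 5404085/174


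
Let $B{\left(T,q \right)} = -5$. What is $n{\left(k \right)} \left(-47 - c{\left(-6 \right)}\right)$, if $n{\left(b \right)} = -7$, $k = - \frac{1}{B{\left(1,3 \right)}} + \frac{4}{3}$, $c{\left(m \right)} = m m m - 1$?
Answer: $-1190$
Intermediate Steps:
$c{\left(m \right)} = -1 + m^{3}$ ($c{\left(m \right)} = m^{2} m - 1 = m^{3} - 1 = -1 + m^{3}$)
$k = \frac{23}{15}$ ($k = - \frac{1}{-5} + \frac{4}{3} = \left(-1\right) \left(- \frac{1}{5}\right) + 4 \cdot \frac{1}{3} = \frac{1}{5} + \frac{4}{3} = \frac{23}{15} \approx 1.5333$)
$n{\left(k \right)} \left(-47 - c{\left(-6 \right)}\right) = - 7 \left(-47 - \left(-1 + \left(-6\right)^{3}\right)\right) = - 7 \left(-47 - \left(-1 - 216\right)\right) = - 7 \left(-47 - -217\right) = - 7 \left(-47 + 217\right) = \left(-7\right) 170 = -1190$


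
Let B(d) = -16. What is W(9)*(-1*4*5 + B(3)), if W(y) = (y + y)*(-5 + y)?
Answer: -2592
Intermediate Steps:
W(y) = 2*y*(-5 + y) (W(y) = (2*y)*(-5 + y) = 2*y*(-5 + y))
W(9)*(-1*4*5 + B(3)) = (2*9*(-5 + 9))*(-1*4*5 - 16) = (2*9*4)*(-4*5 - 16) = 72*(-20 - 16) = 72*(-36) = -2592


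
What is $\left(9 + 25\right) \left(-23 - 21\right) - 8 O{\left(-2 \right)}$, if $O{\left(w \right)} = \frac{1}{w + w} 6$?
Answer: $-1484$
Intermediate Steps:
$O{\left(w \right)} = \frac{3}{w}$ ($O{\left(w \right)} = \frac{1}{2 w} 6 = \frac{3}{w}$)
$\left(9 + 25\right) \left(-23 - 21\right) - 8 O{\left(-2 \right)} = \left(9 + 25\right) \left(-23 - 21\right) - 8 \frac{3}{-2} = 34 \left(-44\right) - 8 \cdot 3 \left(- \frac{1}{2}\right) = -1496 - -12 = -1496 + 12 = -1484$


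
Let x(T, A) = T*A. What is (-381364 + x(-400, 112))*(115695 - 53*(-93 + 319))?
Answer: -44200451588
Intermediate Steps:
x(T, A) = A*T
(-381364 + x(-400, 112))*(115695 - 53*(-93 + 319)) = (-381364 + 112*(-400))*(115695 - 53*(-93 + 319)) = (-381364 - 44800)*(115695 - 53*226) = -426164*(115695 - 11978) = -426164*103717 = -44200451588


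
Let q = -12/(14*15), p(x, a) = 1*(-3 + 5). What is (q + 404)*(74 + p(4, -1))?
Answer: 1074488/35 ≈ 30700.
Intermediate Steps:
p(x, a) = 2 (p(x, a) = 1*2 = 2)
q = -2/35 (q = -12/210 = -12*1/210 = -2/35 ≈ -0.057143)
(q + 404)*(74 + p(4, -1)) = (-2/35 + 404)*(74 + 2) = (14138/35)*76 = 1074488/35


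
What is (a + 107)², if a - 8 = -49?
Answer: 4356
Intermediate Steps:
a = -41 (a = 8 - 49 = -41)
(a + 107)² = (-41 + 107)² = 66² = 4356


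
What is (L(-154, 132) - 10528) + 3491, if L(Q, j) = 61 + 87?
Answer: -6889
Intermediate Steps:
L(Q, j) = 148
(L(-154, 132) - 10528) + 3491 = (148 - 10528) + 3491 = -10380 + 3491 = -6889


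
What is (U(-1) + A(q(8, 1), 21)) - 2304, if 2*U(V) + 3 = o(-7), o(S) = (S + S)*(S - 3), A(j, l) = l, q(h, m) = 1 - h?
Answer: -4429/2 ≈ -2214.5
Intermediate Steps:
o(S) = 2*S*(-3 + S) (o(S) = (2*S)*(-3 + S) = 2*S*(-3 + S))
U(V) = 137/2 (U(V) = -3/2 + (2*(-7)*(-3 - 7))/2 = -3/2 + (2*(-7)*(-10))/2 = -3/2 + (½)*140 = -3/2 + 70 = 137/2)
(U(-1) + A(q(8, 1), 21)) - 2304 = (137/2 + 21) - 2304 = 179/2 - 2304 = -4429/2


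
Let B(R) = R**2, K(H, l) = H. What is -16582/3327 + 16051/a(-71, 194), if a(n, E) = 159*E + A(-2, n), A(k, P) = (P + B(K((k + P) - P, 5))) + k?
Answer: -50771393/11377231 ≈ -4.4625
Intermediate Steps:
A(k, P) = P + k + k**2 (A(k, P) = (P + ((k + P) - P)**2) + k = (P + ((P + k) - P)**2) + k = (P + k**2) + k = P + k + k**2)
a(n, E) = 2 + n + 159*E (a(n, E) = 159*E + (n - 2 + (-2)**2) = 159*E + (n - 2 + 4) = 159*E + (2 + n) = 2 + n + 159*E)
-16582/3327 + 16051/a(-71, 194) = -16582/3327 + 16051/(2 - 71 + 159*194) = -16582*1/3327 + 16051/(2 - 71 + 30846) = -16582/3327 + 16051/30777 = -50771393/11377231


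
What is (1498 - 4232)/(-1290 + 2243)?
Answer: -2734/953 ≈ -2.8688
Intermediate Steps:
(1498 - 4232)/(-1290 + 2243) = -2734/953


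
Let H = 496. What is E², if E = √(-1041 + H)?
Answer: -545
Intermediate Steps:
E = I*√545 (E = √(-1041 + 496) = √(-545) = I*√545 ≈ 23.345*I)
E² = (I*√545)² = -545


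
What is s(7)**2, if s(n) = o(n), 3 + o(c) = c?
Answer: 16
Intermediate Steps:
o(c) = -3 + c
s(n) = -3 + n
s(7)**2 = (-3 + 7)**2 = 4**2 = 16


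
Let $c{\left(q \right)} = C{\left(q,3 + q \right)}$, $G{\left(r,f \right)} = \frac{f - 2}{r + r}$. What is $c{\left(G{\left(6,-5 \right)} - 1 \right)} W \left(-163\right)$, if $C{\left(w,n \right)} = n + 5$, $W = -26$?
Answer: $\frac{163163}{6} \approx 27194.0$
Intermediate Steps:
$G{\left(r,f \right)} = \frac{-2 + f}{2 r}$
$C{\left(w,n \right)} = 5 + n$
$c{\left(q \right)} = 8 + q$ ($c{\left(q \right)} = 5 + \left(3 + q\right) = 8 + q$)
$c{\left(G{\left(6,-5 \right)} - 1 \right)} W \left(-163\right) = \left(8 - \left(1 - \frac{-2 - 5}{2 \cdot 6}\right)\right) \left(-26\right) \left(-163\right) = \left(8 - \left(1 - - \frac{7}{12}\right)\right) \left(-26\right) \left(-163\right) = \left(8 - \frac{19}{12}\right) \left(-26\right) \left(-163\right) = \frac{77}{12} \left(-26\right) \left(-163\right) = \left(- \frac{1001}{6}\right) \left(-163\right) = \frac{163163}{6}$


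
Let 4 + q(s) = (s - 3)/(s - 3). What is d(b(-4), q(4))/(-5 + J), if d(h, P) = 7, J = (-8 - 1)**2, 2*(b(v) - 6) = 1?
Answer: 7/76 ≈ 0.092105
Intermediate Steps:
b(v) = 13/2 (b(v) = 6 + (1/2)*1 = 6 + 1/2 = 13/2)
J = 81 (J = (-9)**2 = 81)
q(s) = -3 (q(s) = -4 + (s - 3)/(s - 3) = -4 + (-3 + s)/(-3 + s) = -4 + 1 = -3)
d(b(-4), q(4))/(-5 + J) = 7/(-5 + 81) = 7/76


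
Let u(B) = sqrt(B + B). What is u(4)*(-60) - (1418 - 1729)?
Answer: 311 - 120*sqrt(2) ≈ 141.29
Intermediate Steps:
u(B) = sqrt(2)*sqrt(B) (u(B) = sqrt(2*B) = sqrt(2)*sqrt(B))
u(4)*(-60) - (1418 - 1729) = (sqrt(2)*sqrt(4))*(-60) - (1418 - 1729) = (sqrt(2)*2)*(-60) - 1*(-311) = (2*sqrt(2))*(-60) + 311 = -120*sqrt(2) + 311 = 311 - 120*sqrt(2)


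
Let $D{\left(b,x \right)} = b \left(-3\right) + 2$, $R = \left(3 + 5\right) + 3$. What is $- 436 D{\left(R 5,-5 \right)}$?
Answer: $71068$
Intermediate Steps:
$R = 11$ ($R = 8 + 3 = 11$)
$D{\left(b,x \right)} = 2 - 3 b$ ($D{\left(b,x \right)} = - 3 b + 2 = 2 - 3 b$)
$- 436 D{\left(R 5,-5 \right)} = - 436 \left(2 - 3 \cdot 11 \cdot 5\right) = - 436 \left(2 - 165\right) = \left(-436\right) \left(-163\right) = 71068$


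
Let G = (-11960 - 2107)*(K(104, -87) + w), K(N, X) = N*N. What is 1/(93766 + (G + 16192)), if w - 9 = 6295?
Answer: -1/240717082 ≈ -4.1543e-9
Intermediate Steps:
w = 6304 (w = 9 + 6295 = 6304)
K(N, X) = N**2
G = -240827040 (G = (-11960 - 2107)*(104**2 + 6304) = -14067*(10816 + 6304) = -14067*17120 = -240827040)
1/(93766 + (G + 16192)) = 1/(93766 + (-240827040 + 16192)) = 1/(93766 - 240810848) = 1/(-240717082) = -1/240717082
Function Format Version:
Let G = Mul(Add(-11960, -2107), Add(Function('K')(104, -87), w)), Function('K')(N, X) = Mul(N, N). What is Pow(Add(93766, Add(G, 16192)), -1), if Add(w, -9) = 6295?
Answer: Rational(-1, 240717082) ≈ -4.1543e-9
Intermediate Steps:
w = 6304 (w = Add(9, 6295) = 6304)
Function('K')(N, X) = Pow(N, 2)
G = -240827040 (G = Mul(Add(-11960, -2107), Add(Pow(104, 2), 6304)) = Mul(-14067, Add(10816, 6304)) = Mul(-14067, 17120) = -240827040)
Pow(Add(93766, Add(G, 16192)), -1) = Pow(Add(93766, Add(-240827040, 16192)), -1) = Pow(Add(93766, -240810848), -1) = Pow(-240717082, -1) = Rational(-1, 240717082)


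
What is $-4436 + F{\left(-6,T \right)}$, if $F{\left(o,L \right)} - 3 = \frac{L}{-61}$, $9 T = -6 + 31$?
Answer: $- \frac{2433742}{549} \approx -4433.0$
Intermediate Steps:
$T = \frac{25}{9}$ ($T = \frac{-6 + 31}{9} = \frac{1}{9} \cdot 25 = \frac{25}{9} \approx 2.7778$)
$F{\left(o,L \right)} = 3 - \frac{L}{61}$ ($F{\left(o,L \right)} = 3 + \frac{L}{-61} = 3 + L \left(- \frac{1}{61}\right) = 3 - \frac{L}{61}$)
$-4436 + F{\left(-6,T \right)} = -4436 + \left(3 - \frac{25}{549}\right) = -4436 + \frac{1622}{549} = - \frac{2433742}{549}$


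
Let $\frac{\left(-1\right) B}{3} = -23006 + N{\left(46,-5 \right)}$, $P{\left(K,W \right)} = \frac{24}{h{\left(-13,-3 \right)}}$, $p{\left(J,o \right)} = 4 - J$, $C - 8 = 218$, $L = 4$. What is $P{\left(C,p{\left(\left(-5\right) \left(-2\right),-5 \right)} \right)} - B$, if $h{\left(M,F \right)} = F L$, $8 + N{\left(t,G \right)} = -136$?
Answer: $-69452$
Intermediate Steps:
$N{\left(t,G \right)} = -144$ ($N{\left(t,G \right)} = -8 - 136 = -144$)
$C = 226$ ($C = 8 + 218 = 226$)
$h{\left(M,F \right)} = 4 F$ ($h{\left(M,F \right)} = F 4 = 4 F$)
$P{\left(K,W \right)} = -2$ ($P{\left(K,W \right)} = \frac{24}{4 \left(-3\right)} = \frac{24}{-12} = 24 \left(- \frac{1}{12}\right) = -2$)
$B = 69450$ ($B = - 3 \left(-23006 - 144\right) = \left(-3\right) \left(-23150\right) = 69450$)
$P{\left(C,p{\left(\left(-5\right) \left(-2\right),-5 \right)} \right)} - B = -2 - 69450 = -69452$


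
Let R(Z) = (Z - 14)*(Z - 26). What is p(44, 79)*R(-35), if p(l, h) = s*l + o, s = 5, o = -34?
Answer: 555954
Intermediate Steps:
R(Z) = (-26 + Z)*(-14 + Z) (R(Z) = (-14 + Z)*(-26 + Z) = (-26 + Z)*(-14 + Z))
p(l, h) = -34 + 5*l (p(l, h) = 5*l - 34 = -34 + 5*l)
p(44, 79)*R(-35) = (-34 + 5*44)*(364 + (-35)² - 40*(-35)) = (-34 + 220)*(364 + 1225 + 1400) = 186*2989 = 555954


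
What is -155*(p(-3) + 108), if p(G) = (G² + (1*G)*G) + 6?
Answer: -20460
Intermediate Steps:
p(G) = 6 + 2*G² (p(G) = (G² + G*G) + 6 = (G² + G²) + 6 = 2*G² + 6 = 6 + 2*G²)
-155*(p(-3) + 108) = -155*((6 + 2*(-3)²) + 108) = -155*((6 + 2*9) + 108) = -155*((6 + 18) + 108) = -155*(24 + 108) = -155*132 = -20460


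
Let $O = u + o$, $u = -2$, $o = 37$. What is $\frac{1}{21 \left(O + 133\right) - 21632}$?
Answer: $- \frac{1}{18104} \approx -5.5236 \cdot 10^{-5}$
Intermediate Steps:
$O = 35$ ($O = -2 + 37 = 35$)
$\frac{1}{21 \left(O + 133\right) - 21632} = \frac{1}{21 \left(35 + 133\right) - 21632} = \frac{1}{21 \cdot 168 - 21632} = \frac{1}{3528 - 21632} = \frac{1}{-18104} = - \frac{1}{18104}$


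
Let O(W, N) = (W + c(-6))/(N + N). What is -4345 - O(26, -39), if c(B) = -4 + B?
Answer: -169447/39 ≈ -4344.8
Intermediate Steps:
O(W, N) = (-10 + W)/(2*N) (O(W, N) = (W + (-4 - 6))/(N + N) = (W - 10)/((2*N)) = (-10 + W)*(1/(2*N)) = (-10 + W)/(2*N))
-4345 - O(26, -39) = -4345 - (-10 + 26)/(2*(-39)) = -4345 - (-1)*16/(2*39) = -4345 - 1*(-8/39) = -4345 + 8/39 = -169447/39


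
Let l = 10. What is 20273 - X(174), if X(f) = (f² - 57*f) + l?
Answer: -95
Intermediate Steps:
X(f) = 10 + f² - 57*f (X(f) = (f² - 57*f) + 10 = 10 + f² - 57*f)
20273 - X(174) = 20273 - (10 + 174² - 57*174) = 20273 - (10 + 30276 - 9918) = 20273 - 1*20368 = 20273 - 20368 = -95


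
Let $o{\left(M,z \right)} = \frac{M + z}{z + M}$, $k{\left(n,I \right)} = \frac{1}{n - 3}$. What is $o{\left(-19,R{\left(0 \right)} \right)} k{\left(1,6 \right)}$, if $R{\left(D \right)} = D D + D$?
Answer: $- \frac{1}{2} \approx -0.5$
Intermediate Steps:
$k{\left(n,I \right)} = \frac{1}{-3 + n}$
$R{\left(D \right)} = D + D^{2}$ ($R{\left(D \right)} = D^{2} + D = D + D^{2}$)
$o{\left(M,z \right)} = 1$ ($o{\left(M,z \right)} = \frac{M + z}{M + z} = 1$)
$o{\left(-19,R{\left(0 \right)} \right)} k{\left(1,6 \right)} = 1 \frac{1}{-3 + 1} = 1 \frac{1}{-2} = 1 \left(- \frac{1}{2}\right) = - \frac{1}{2}$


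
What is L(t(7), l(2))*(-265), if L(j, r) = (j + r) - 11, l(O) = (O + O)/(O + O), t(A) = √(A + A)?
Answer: 2650 - 265*√14 ≈ 1658.5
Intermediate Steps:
t(A) = √2*√A (t(A) = √(2*A) = √2*√A)
l(O) = 1 (l(O) = (2*O)/((2*O)) = (2*O)*(1/(2*O)) = 1)
L(j, r) = -11 + j + r
L(t(7), l(2))*(-265) = (-11 + √2*√7 + 1)*(-265) = (-11 + √14 + 1)*(-265) = (-10 + √14)*(-265) = 2650 - 265*√14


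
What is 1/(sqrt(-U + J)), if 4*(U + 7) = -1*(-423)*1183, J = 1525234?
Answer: 2*sqrt(5600555)/5600555 ≈ 0.00084511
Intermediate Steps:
U = 500381/4 (U = -7 + (-1*(-423)*1183)/4 = -7 + (423*1183)/4 = -7 + (1/4)*500409 = -7 + 500409/4 = 500381/4 ≈ 1.2510e+5)
1/(sqrt(-U + J)) = 1/(sqrt(-1*500381/4 + 1525234)) = 1/(sqrt(-500381/4 + 1525234)) = 1/(sqrt(5600555/4)) = 1/(sqrt(5600555)/2) = 2*sqrt(5600555)/5600555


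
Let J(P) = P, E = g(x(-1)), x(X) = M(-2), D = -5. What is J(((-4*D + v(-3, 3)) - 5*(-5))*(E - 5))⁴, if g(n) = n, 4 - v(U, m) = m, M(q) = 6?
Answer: 4477456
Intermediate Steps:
v(U, m) = 4 - m
x(X) = 6
E = 6
J(((-4*D + v(-3, 3)) - 5*(-5))*(E - 5))⁴ = (((-4*(-5) + (4 - 1*3)) - 5*(-5))*(6 - 5))⁴ = (((20 + (4 - 3)) + 25)*1)⁴ = (((20 + 1) + 25)*1)⁴ = ((21 + 25)*1)⁴ = (46*1)⁴ = 46⁴ = 4477456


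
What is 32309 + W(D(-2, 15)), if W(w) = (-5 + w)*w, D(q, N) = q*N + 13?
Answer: 32683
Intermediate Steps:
D(q, N) = 13 + N*q (D(q, N) = N*q + 13 = 13 + N*q)
W(w) = w*(-5 + w)
32309 + W(D(-2, 15)) = 32309 + (13 + 15*(-2))*(-5 + (13 + 15*(-2))) = 32309 + (13 - 30)*(-5 + (13 - 30)) = 32309 - 17*(-5 - 17) = 32309 - 17*(-22) = 32309 + 374 = 32683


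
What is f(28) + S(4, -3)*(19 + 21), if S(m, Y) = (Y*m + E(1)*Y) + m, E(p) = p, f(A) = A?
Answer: -412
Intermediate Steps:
S(m, Y) = Y + m + Y*m (S(m, Y) = (Y*m + 1*Y) + m = (Y*m + Y) + m = (Y + Y*m) + m = Y + m + Y*m)
f(28) + S(4, -3)*(19 + 21) = 28 + (-3 + 4 - 3*4)*(19 + 21) = 28 + (-3 + 4 - 12)*40 = 28 - 11*40 = 28 - 440 = -412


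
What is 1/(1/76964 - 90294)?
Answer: -76964/6949387415 ≈ -1.1075e-5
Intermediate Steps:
1/(1/76964 - 90294) = 1/(-6949387415/76964) = -76964/6949387415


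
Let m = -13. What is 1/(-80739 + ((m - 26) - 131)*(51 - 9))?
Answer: -1/87879 ≈ -1.1379e-5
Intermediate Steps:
1/(-80739 + ((m - 26) - 131)*(51 - 9)) = 1/(-80739 + ((-13 - 26) - 131)*(51 - 9)) = 1/(-80739 + (-39 - 131)*42) = 1/(-80739 - 170*42) = 1/(-80739 - 7140) = 1/(-87879) = -1/87879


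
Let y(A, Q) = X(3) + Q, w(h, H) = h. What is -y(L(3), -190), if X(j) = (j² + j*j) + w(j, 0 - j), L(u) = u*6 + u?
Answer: 169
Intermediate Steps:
L(u) = 7*u (L(u) = 6*u + u = 7*u)
X(j) = j + 2*j² (X(j) = (j² + j*j) + j = (j² + j²) + j = 2*j² + j = j + 2*j²)
y(A, Q) = 21 + Q (y(A, Q) = 3*(1 + 2*3) + Q = 3*(1 + 6) + Q = 3*7 + Q = 21 + Q)
-y(L(3), -190) = -(21 - 190) = -1*(-169) = 169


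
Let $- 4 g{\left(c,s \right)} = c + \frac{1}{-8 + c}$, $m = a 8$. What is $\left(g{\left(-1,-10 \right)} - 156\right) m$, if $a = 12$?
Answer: $- \frac{44848}{3} \approx -14949.0$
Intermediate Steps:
$m = 96$ ($m = 12 \cdot 8 = 96$)
$g{\left(c,s \right)} = - \frac{c}{4} - \frac{1}{4 \left(-8 + c\right)}$ ($g{\left(c,s \right)} = - \frac{c + \frac{1}{-8 + c}}{4} = - \frac{c}{4} - \frac{1}{4 \left(-8 + c\right)}$)
$\left(g{\left(-1,-10 \right)} - 156\right) m = \left(\frac{-1 - \left(-1\right)^{2} + 8 \left(-1\right)}{4 \left(-8 - 1\right)} - 156\right) 96 = \left(\frac{-1 - 1 - 8}{4 \left(-9\right)} - 156\right) 96 = \left(\frac{1}{4} \left(- \frac{1}{9}\right) \left(-1 - 1 - 8\right) - 156\right) 96 = \left(\frac{1}{4} \left(- \frac{1}{9}\right) \left(-10\right) - 156\right) 96 = \left(\frac{5}{18} - 156\right) 96 = \left(- \frac{2803}{18}\right) 96 = - \frac{44848}{3}$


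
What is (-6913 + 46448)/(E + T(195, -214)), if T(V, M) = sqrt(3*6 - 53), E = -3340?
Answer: -26409380/2231127 - 7907*I*sqrt(35)/2231127 ≈ -11.837 - 0.020966*I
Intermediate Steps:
T(V, M) = I*sqrt(35) (T(V, M) = sqrt(18 - 53) = sqrt(-35) = I*sqrt(35))
(-6913 + 46448)/(E + T(195, -214)) = (-6913 + 46448)/(-3340 + I*sqrt(35)) = 39535/(-3340 + I*sqrt(35))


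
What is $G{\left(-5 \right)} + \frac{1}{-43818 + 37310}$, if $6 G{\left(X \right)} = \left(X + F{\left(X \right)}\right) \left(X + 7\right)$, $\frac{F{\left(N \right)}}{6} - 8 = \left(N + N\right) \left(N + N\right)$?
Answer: $\frac{4184641}{19524} \approx 214.33$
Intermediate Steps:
$F{\left(N \right)} = 48 + 24 N^{2}$ ($F{\left(N \right)} = 48 + 6 \left(N + N\right) \left(N + N\right) = 48 + 6 \cdot 2 N 2 N = 48 + 6 \cdot 4 N^{2} = 48 + 24 N^{2}$)
$G{\left(X \right)} = \frac{\left(7 + X\right) \left(48 + X + 24 X^{2}\right)}{6}$ ($G{\left(X \right)} = \frac{\left(X + \left(48 + 24 X^{2}\right)\right) \left(X + 7\right)}{6} = \frac{\left(48 + X + 24 X^{2}\right) \left(7 + X\right)}{6} = \frac{\left(7 + X\right) \left(48 + X + 24 X^{2}\right)}{6}$)
$G{\left(-5 \right)} + \frac{1}{-43818 + 37310} = \left(56 + 4 \left(-5\right)^{3} + \frac{55}{6} \left(-5\right) + \frac{169 \left(-5\right)^{2}}{6}\right) + \frac{1}{-43818 + 37310} = \left(56 + 4 \left(-125\right) - \frac{275}{6} + \frac{169}{6} \cdot 25\right) + \frac{1}{-6508} = \left(56 - 500 - \frac{275}{6} + \frac{4225}{6}\right) - \frac{1}{6508} = \frac{643}{3} - \frac{1}{6508} = \frac{4184641}{19524}$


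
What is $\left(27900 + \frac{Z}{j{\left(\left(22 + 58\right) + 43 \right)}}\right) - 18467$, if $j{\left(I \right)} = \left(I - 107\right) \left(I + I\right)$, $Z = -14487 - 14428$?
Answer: $\frac{37099373}{3936} \approx 9425.7$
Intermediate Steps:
$Z = -28915$
$j{\left(I \right)} = 2 I \left(-107 + I\right)$ ($j{\left(I \right)} = \left(-107 + I\right) 2 I = 2 I \left(-107 + I\right)$)
$\left(27900 + \frac{Z}{j{\left(\left(22 + 58\right) + 43 \right)}}\right) - 18467 = \left(27900 - \frac{28915}{2 \left(\left(22 + 58\right) + 43\right) \left(-107 + \left(\left(22 + 58\right) + 43\right)\right)}\right) - 18467 = \left(27900 - \frac{28915}{2 \left(80 + 43\right) \left(-107 + \left(80 + 43\right)\right)}\right) - 18467 = \left(27900 - \frac{28915}{2 \cdot 123 \left(-107 + 123\right)}\right) - 18467 = \left(27900 - \frac{28915}{2 \cdot 123 \cdot 16}\right) - 18467 = \left(27900 - \frac{28915}{3936}\right) - 18467 = \frac{109785485}{3936} - 18467 = \frac{37099373}{3936}$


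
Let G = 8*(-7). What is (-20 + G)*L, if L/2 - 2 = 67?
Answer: -10488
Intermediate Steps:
L = 138 (L = 4 + 2*67 = 4 + 134 = 138)
G = -56
(-20 + G)*L = (-20 - 56)*138 = -76*138 = -10488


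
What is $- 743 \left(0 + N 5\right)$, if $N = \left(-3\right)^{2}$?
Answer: $-33435$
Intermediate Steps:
$N = 9$
$- 743 \left(0 + N 5\right) = - 743 \left(0 + 9 \cdot 5\right) = - 743 \left(0 + 45\right) = \left(-743\right) 45 = -33435$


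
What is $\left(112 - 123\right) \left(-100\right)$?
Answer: $1100$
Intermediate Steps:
$\left(112 - 123\right) \left(-100\right) = \left(-11\right) \left(-100\right) = 1100$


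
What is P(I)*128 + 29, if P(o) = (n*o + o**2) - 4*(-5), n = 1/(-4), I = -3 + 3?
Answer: 2589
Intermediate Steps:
I = 0
n = -1/4 ≈ -0.25000
P(o) = 20 + o**2 - o/4 (P(o) = (-o/4 + o**2) - 4*(-5) = (o**2 - o/4) + 20 = 20 + o**2 - o/4)
P(I)*128 + 29 = (20 + 0**2 - 1/4*0)*128 + 29 = (20 + 0 + 0)*128 + 29 = 20*128 + 29 = 2560 + 29 = 2589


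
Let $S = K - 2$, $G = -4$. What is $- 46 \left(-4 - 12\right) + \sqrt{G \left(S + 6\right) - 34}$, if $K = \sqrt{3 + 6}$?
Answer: $736 + i \sqrt{62} \approx 736.0 + 7.874 i$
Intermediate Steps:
$K = 3$ ($K = \sqrt{9} = 3$)
$S = 1$ ($S = 3 - 2 = 1$)
$- 46 \left(-4 - 12\right) + \sqrt{G \left(S + 6\right) - 34} = - 46 \left(-4 - 12\right) + \sqrt{- 4 \left(1 + 6\right) - 34} = - 46 \left(-4 - 12\right) + \sqrt{\left(-4\right) 7 - 34} = \left(-46\right) \left(-16\right) + \sqrt{-28 - 34} = 736 + \sqrt{-62} = 736 + i \sqrt{62}$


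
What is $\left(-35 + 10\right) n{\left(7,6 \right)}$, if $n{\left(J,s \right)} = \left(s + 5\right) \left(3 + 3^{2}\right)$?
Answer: $-3300$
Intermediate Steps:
$n{\left(J,s \right)} = 60 + 12 s$ ($n{\left(J,s \right)} = \left(5 + s\right) \left(3 + 9\right) = \left(5 + s\right) 12 = 60 + 12 s$)
$\left(-35 + 10\right) n{\left(7,6 \right)} = \left(-35 + 10\right) \left(60 + 12 \cdot 6\right) = - 25 \left(60 + 72\right) = \left(-25\right) 132 = -3300$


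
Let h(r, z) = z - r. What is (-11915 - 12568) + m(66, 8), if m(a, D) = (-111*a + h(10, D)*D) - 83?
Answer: -31908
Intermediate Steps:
m(a, D) = -83 - 111*a + D*(-10 + D) (m(a, D) = (-111*a + (D - 1*10)*D) - 83 = (-111*a + (D - 10)*D) - 83 = (-111*a + (-10 + D)*D) - 83 = (-111*a + D*(-10 + D)) - 83 = -83 - 111*a + D*(-10 + D))
(-11915 - 12568) + m(66, 8) = (-11915 - 12568) + (-83 - 111*66 + 8*(-10 + 8)) = -24483 + (-83 - 7326 + 8*(-2)) = -24483 + (-83 - 7326 - 16) = -24483 - 7425 = -31908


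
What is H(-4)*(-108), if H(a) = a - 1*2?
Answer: 648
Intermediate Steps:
H(a) = -2 + a (H(a) = a - 2 = -2 + a)
H(-4)*(-108) = (-2 - 4)*(-108) = -6*(-108) = 648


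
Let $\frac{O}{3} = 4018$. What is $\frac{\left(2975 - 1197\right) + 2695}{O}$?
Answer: $\frac{213}{574} \approx 0.37108$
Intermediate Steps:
$O = 12054$ ($O = 3 \cdot 4018 = 12054$)
$\frac{\left(2975 - 1197\right) + 2695}{O} = \frac{\left(2975 - 1197\right) + 2695}{12054} = \left(\left(2975 - 1197\right) + 2695\right) \frac{1}{12054} = \left(1778 + 2695\right) \frac{1}{12054} = 4473 \cdot \frac{1}{12054} = \frac{213}{574}$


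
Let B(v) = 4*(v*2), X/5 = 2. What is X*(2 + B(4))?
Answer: 340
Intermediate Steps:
X = 10 (X = 5*2 = 10)
B(v) = 8*v (B(v) = 4*(2*v) = 8*v)
X*(2 + B(4)) = 10*(2 + 8*4) = 10*(2 + 32) = 10*34 = 340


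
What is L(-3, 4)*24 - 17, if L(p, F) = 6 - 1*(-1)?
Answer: 151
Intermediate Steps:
L(p, F) = 7 (L(p, F) = 6 + 1 = 7)
L(-3, 4)*24 - 17 = 7*24 - 17 = 168 - 17 = 151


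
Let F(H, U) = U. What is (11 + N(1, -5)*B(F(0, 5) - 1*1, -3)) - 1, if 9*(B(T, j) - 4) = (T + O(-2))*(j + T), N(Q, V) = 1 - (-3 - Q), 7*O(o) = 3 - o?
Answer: 685/21 ≈ 32.619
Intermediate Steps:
O(o) = 3/7 - o/7 (O(o) = (3 - o)/7 = 3/7 - o/7)
N(Q, V) = 4 + Q (N(Q, V) = 1 + (3 + Q) = 4 + Q)
B(T, j) = 4 + (5/7 + T)*(T + j)/9 (B(T, j) = 4 + ((T + (3/7 - 1/7*(-2)))*(j + T))/9 = 4 + ((T + (3/7 + 2/7))*(T + j))/9 = 4 + ((T + 5/7)*(T + j))/9 = 4 + ((5/7 + T)*(T + j))/9 = 4 + (5/7 + T)*(T + j)/9)
(11 + N(1, -5)*B(F(0, 5) - 1*1, -3)) - 1 = (11 + (4 + 1)*(4 + (5 - 1*1)**2/9 + 5*(5 - 1*1)/63 + (5/63)*(-3) + (1/9)*(5 - 1*1)*(-3))) - 1 = (11 + 5*(4 + (5 - 1)**2/9 + 5*(5 - 1)/63 - 5/21 + (1/9)*(5 - 1)*(-3))) - 1 = (11 + 5*(4 + (1/9)*4**2 + (5/63)*4 - 5/21 + (1/9)*4*(-3))) - 1 = (11 + 5*(4 + (1/9)*16 + 20/63 - 5/21 - 4/3)) - 1 = (11 + 5*(4 + 16/9 + 20/63 - 5/21 - 4/3)) - 1 = (11 + 5*(95/21)) - 1 = (11 + 475/21) - 1 = 706/21 - 1 = 685/21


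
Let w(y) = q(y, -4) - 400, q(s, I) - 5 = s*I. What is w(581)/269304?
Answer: -2719/269304 ≈ -0.010096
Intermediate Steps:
q(s, I) = 5 + I*s (q(s, I) = 5 + s*I = 5 + I*s)
w(y) = -395 - 4*y (w(y) = (5 - 4*y) - 400 = -395 - 4*y)
w(581)/269304 = (-395 - 4*581)/269304 = (-395 - 2324)*(1/269304) = -2719*1/269304 = -2719/269304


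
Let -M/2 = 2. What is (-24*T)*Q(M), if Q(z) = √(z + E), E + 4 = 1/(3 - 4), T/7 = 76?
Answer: -38304*I ≈ -38304.0*I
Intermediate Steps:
T = 532 (T = 7*76 = 532)
M = -4 (M = -2*2 = -4)
E = -5 (E = -4 + 1/(3 - 4) = -4 + 1/(-1) = -4 - 1 = -5)
Q(z) = √(-5 + z) (Q(z) = √(z - 5) = √(-5 + z))
(-24*T)*Q(M) = (-24*532)*√(-5 - 4) = -38304*I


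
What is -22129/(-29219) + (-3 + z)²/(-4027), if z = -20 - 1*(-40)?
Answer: 80669192/117664913 ≈ 0.68558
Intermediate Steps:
z = 20 (z = -20 + 40 = 20)
-22129/(-29219) + (-3 + z)²/(-4027) = -22129/(-29219) + (-3 + 20)²/(-4027) = -22129*(-1/29219) + 17²*(-1/4027) = 22129/29219 + 289*(-1/4027) = 22129/29219 - 289/4027 = 80669192/117664913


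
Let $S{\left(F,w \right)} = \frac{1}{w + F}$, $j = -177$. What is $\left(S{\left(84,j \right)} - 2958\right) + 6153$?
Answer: $\frac{297134}{93} \approx 3195.0$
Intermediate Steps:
$S{\left(F,w \right)} = \frac{1}{F + w}$
$\left(S{\left(84,j \right)} - 2958\right) + 6153 = \left(\frac{1}{84 - 177} - 2958\right) + 6153 = \left(\frac{1}{-93} - 2958\right) + 6153 = \left(- \frac{1}{93} - 2958\right) + 6153 = - \frac{275095}{93} + 6153 = \frac{297134}{93}$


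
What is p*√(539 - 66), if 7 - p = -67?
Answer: 74*√473 ≈ 1609.4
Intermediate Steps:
p = 74 (p = 7 - 1*(-67) = 7 + 67 = 74)
p*√(539 - 66) = 74*√(539 - 66) = 74*√473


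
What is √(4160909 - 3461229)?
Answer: 4*√43730 ≈ 836.47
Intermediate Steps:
√(4160909 - 3461229) = √699680 = 4*√43730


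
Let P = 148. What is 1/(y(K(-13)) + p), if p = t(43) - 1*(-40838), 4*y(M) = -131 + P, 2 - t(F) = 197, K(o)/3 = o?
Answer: 4/162589 ≈ 2.4602e-5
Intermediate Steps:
K(o) = 3*o
t(F) = -195 (t(F) = 2 - 1*197 = 2 - 197 = -195)
y(M) = 17/4 (y(M) = (-131 + 148)/4 = (¼)*17 = 17/4)
p = 40643 (p = -195 - 1*(-40838) = -195 + 40838 = 40643)
1/(y(K(-13)) + p) = 1/(17/4 + 40643) = 1/(162589/4) = 4/162589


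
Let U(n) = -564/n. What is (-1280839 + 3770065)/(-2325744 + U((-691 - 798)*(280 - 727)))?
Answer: -276131084793/257995944886 ≈ -1.0703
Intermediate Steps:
(-1280839 + 3770065)/(-2325744 + U((-691 - 798)*(280 - 727))) = (-1280839 + 3770065)/(-2325744 - 564*1/((-691 - 798)*(280 - 727))) = 2489226/(-2325744 - 564/((-1489*(-447)))) = 2489226/(-2325744 - 564/665583) = 2489226/(-2325744 - 564*1/665583) = 2489226/(-2325744 - 188/221861) = 2489226/(-515991889772/221861) = 2489226*(-221861/515991889772) = -276131084793/257995944886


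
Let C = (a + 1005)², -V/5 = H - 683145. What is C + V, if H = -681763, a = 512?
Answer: 9125829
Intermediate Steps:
V = 6824540 (V = -5*(-681763 - 683145) = -5*(-1364908) = 6824540)
C = 2301289 (C = (512 + 1005)² = 1517² = 2301289)
C + V = 2301289 + 6824540 = 9125829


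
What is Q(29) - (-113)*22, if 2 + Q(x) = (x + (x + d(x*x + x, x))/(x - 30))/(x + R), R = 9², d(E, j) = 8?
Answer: 136616/55 ≈ 2483.9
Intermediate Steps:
R = 81
Q(x) = -2 + (x + (8 + x)/(-30 + x))/(81 + x) (Q(x) = -2 + (x + (x + 8)/(x - 30))/(x + 81) = -2 + (x + (8 + x)/(-30 + x))/(81 + x))
Q(29) - (-113)*22 = (4868 - 1*29² - 131*29)/(-2430 + 29² + 51*29) - (-113)*22 = (4868 - 1*841 - 3799)/(-2430 + 841 + 1479) - 1*(-2486) = (4868 - 841 - 3799)/(-110) + 2486 = -1/110*228 + 2486 = -114/55 + 2486 = 136616/55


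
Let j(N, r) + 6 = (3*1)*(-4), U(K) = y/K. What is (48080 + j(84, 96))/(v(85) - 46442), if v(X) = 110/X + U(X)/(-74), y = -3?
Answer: -2540420/2454723 ≈ -1.0349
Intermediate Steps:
U(K) = -3/K
v(X) = 8143/(74*X) (v(X) = 110/X - 3/X/(-74) = 110/X - 3/X*(-1/74) = 110/X + 3/(74*X) = 8143/(74*X))
j(N, r) = -18 (j(N, r) = -6 + (3*1)*(-4) = -6 + 3*(-4) = -6 - 12 = -18)
(48080 + j(84, 96))/(v(85) - 46442) = (48080 - 18)/((8143/74)/85 - 46442) = 48062/((8143/74)*(1/85) - 46442) = 48062/(479/370 - 46442) = 48062/(-17183061/370) = 48062*(-370/17183061) = -2540420/2454723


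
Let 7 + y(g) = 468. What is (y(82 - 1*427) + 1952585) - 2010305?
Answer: -57259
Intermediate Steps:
y(g) = 461 (y(g) = -7 + 468 = 461)
(y(82 - 1*427) + 1952585) - 2010305 = (461 + 1952585) - 2010305 = 1953046 - 2010305 = -57259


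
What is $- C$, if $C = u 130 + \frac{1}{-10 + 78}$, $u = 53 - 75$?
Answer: $\frac{194479}{68} \approx 2860.0$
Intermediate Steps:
$u = -22$ ($u = 53 - 75 = -22$)
$C = - \frac{194479}{68}$ ($C = \left(-22\right) 130 + \frac{1}{-10 + 78} = -2860 + \frac{1}{68} = - \frac{194479}{68} \approx -2860.0$)
$- C = \left(-1\right) \left(- \frac{194479}{68}\right) = \frac{194479}{68}$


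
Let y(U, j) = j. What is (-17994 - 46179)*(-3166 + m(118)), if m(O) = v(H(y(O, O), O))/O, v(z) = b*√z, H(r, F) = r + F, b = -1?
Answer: 203171718 + 64173*√59/59 ≈ 2.0318e+8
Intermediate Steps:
H(r, F) = F + r
v(z) = -√z
m(O) = -√2/√O (m(O) = (-√(O + O))/O = (-√(2*O))/O = (-√2*√O)/O = -√2/√O)
(-17994 - 46179)*(-3166 + m(118)) = (-17994 - 46179)*(-3166 - √2/√118) = -64173*(-3166 - √2*√118/118) = -64173*(-3166 - √59/59) = 203171718 + 64173*√59/59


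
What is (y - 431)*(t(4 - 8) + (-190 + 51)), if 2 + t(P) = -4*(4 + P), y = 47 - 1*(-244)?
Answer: 19740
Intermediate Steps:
y = 291 (y = 47 + 244 = 291)
t(P) = -18 - 4*P (t(P) = -2 - 4*(4 + P) = -2 + (-16 - 4*P) = -18 - 4*P)
(y - 431)*(t(4 - 8) + (-190 + 51)) = (291 - 431)*((-18 - 4*(4 - 8)) + (-190 + 51)) = -140*((-18 - 4*(-4)) - 139) = -140*((-18 + 16) - 139) = -140*(-2 - 139) = -140*(-141) = 19740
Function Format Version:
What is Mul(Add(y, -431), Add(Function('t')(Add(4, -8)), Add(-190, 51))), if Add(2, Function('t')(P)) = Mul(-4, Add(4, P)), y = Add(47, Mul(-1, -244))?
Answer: 19740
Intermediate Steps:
y = 291 (y = Add(47, 244) = 291)
Function('t')(P) = Add(-18, Mul(-4, P)) (Function('t')(P) = Add(-2, Mul(-4, Add(4, P))) = Add(-2, Add(-16, Mul(-4, P))) = Add(-18, Mul(-4, P)))
Mul(Add(y, -431), Add(Function('t')(Add(4, -8)), Add(-190, 51))) = Mul(Add(291, -431), Add(Add(-18, Mul(-4, Add(4, -8))), Add(-190, 51))) = Mul(-140, Add(Add(-18, Mul(-4, -4)), -139)) = Mul(-140, Add(Add(-18, 16), -139)) = Mul(-140, Add(-2, -139)) = Mul(-140, -141) = 19740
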